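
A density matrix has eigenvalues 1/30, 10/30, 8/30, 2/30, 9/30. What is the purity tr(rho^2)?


tr(rho^2) = sum of eigenvalues squared
= (1/30)^2 + (10/30)^2 + (8/30)^2 + (2/30)^2 + (9/30)^2
= (1 + 100 + 64 + 4 + 81) / 900
= 250/900
= 0.2778

0.2778


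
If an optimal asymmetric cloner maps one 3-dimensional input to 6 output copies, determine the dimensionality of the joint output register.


Output space = H^(tensor 6) where dim(H) = 3
dim = 3^6
= 9 (after 2 factors)
= 27 (after 3 factors)
= 81 (after 4 factors)
= 243 (after 5 factors)
= 729 (after 6 factors)
= 729

729


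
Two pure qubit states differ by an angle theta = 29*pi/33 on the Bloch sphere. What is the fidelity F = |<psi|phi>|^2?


For states separated by angle theta on Bloch sphere:
F = cos^2(theta/2)
theta = 29*pi/33 = 2.7608
theta/2 = 1.3804
cos(theta/2) = 0.1893
F = 0.0358

0.0358


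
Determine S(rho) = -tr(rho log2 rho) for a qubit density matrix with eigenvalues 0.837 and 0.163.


S = -p*log2(p) - (1-p)*log2(1-p)
p = 0.8370, 1-p = 0.1630
= -0.8370 * log2(0.8370) - 0.1630 * log2(0.1630)
= -(-0.2149) - (-0.4266)
= 0.6414

0.6414


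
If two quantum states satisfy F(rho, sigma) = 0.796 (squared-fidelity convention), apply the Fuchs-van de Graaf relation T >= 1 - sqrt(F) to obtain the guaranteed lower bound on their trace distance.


Fuchs-van de Graaf (squared-fidelity convention): 1 - sqrt(F) <= T <= sqrt(1 - F).
Lower bound: T >= 1 - sqrt(F)
sqrt(F) = sqrt(0.796) = 0.8922
T >= 1 - 0.8922
T >= 0.1078

0.1078


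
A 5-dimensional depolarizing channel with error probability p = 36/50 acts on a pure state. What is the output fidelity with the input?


F = (1-p) + p/d
= (1 - 0.7200) + 0.7200/5
= 0.2800 + 0.1440
= 0.4240

0.4240


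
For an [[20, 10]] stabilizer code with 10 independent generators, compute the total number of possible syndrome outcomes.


Each stabilizer generator gives a binary (+1 or -1) measurement outcome.
With 10 independent generators:
Total syndromes = 2^10
= 1024

1024


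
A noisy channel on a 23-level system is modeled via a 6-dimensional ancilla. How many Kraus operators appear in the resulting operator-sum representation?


Tracing out the environment in an orthonormal basis {|i>_E} gives Kraus operators K_i = <i|_E U |0>_E.
Number of Kraus operators = dim(H_env) = d_env
= 6

6


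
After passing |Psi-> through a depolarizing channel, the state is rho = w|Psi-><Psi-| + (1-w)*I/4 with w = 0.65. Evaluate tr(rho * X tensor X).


|Psi-> = (|01> - |10>)/sqrt(2)
For the pure Bell state, <X_A X_B> = -1 (Bell-state Pauli correlator).
The maximally-mixed part I/4 has tr(I/4 * P tensor P) = 0 for any traceless Pauli P.
So <X_A X_B>_rho = w * (-1) + (1 - w) * 0
= 0.65 * (-1)
= -0.6500

-0.6500


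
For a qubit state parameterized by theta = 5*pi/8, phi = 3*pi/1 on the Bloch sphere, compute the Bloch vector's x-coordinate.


theta = 1.9635, phi = 9.4248
r_x = sin(theta)*cos(phi) = 0.9239 * -1.0000
r_x = -0.9239

-0.9239


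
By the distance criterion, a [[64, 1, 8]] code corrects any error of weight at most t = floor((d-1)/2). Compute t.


Code parameters: [[64, 1, 8]], distance d = 8.
Number of correctable errors = floor((d-1)/2)
= floor((8 - 1)/2)
= floor(7/2)
= 3

3


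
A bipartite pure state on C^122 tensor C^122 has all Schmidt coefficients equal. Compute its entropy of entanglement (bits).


For a maximally entangled state in d x d:
S = log2(d) = log2(122)
= 6.9307

6.9307


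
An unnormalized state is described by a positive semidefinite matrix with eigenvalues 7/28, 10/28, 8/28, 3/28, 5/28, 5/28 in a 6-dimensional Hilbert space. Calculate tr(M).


tr(M) = sum of eigenvalues
= 7/28 + 10/28 + 8/28 + 3/28 + 5/28 + 5/28
= 38/28
= 1.3571

1.3571


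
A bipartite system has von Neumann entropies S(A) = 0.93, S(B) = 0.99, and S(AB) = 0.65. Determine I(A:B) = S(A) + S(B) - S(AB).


I(A:B) = S(A) + S(B) - S(AB)
= 0.93 + 0.99 - 0.65
= 1.2700

1.2700


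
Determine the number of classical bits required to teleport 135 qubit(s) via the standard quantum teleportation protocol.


Quantum teleportation requires 2 classical bits per qubit teleported.
135 qubit(s) -> 2 * 135 = 270 classical bits

270


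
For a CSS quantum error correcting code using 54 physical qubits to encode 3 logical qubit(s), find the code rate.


Code rate R = k/n
= 3/54
= 0.0556

0.0556


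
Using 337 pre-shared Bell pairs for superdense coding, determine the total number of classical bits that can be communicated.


Superdense coding allows 2 classical bits per shared entangled pair.
337 pair(s) -> 2 * 337 = 674 classical bits

674


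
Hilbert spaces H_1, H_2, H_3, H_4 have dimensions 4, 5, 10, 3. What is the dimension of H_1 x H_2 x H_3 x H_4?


dim(H_1 x H_2 x H_3 x H_4) = 4 * 5 * 10 * 3
= 20 * 10 * 3
= 200 * 3
= 600

600


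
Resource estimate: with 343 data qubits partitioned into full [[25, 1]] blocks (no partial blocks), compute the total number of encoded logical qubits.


Each code block uses 25 physical qubits for 1 logical qubit(s).
Number of complete blocks = floor(343 / 25) = 13
Logical qubits = 13 * 1
= 13

13


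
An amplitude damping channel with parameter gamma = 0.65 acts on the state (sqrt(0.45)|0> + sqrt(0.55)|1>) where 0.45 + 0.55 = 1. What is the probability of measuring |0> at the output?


For amplitude damping with parameter gamma on state sqrt(a)|0> + sqrt(b)|1>:
alpha^2 = 0.45, beta^2 = 0.55
P(|0>) = alpha^2 + gamma * beta^2
= 0.45 + 0.65 * 0.55
= 0.45 + 0.3575
= 0.8075

0.8075


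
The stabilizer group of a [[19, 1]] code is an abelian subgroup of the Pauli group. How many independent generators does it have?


For an [[n,k]] stabilizer code:
Number of stabilizer generators = n - k
= 19 - 1
= 18

18


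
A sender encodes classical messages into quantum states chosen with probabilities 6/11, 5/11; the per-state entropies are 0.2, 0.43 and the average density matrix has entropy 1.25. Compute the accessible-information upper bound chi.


chi = S(rho) - sum_i p_i * S(rho_i)
Weighted entropy = 6/11 * 0.2 + 5/11 * 0.43
= 0.3045
chi = 1.25 - 0.3045
= 0.9455

0.9455


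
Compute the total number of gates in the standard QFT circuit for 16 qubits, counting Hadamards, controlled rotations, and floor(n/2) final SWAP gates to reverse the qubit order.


Hadamard gates: 16
Controlled rotations: n*(n-1)/2 = 16*15/2 = 120
SWAP gates: floor(n/2) = floor(16/2) = 8
Total = 16 + 120 + 8
= 144

144


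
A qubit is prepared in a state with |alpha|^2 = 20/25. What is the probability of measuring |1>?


|alpha|^2 = 20/25 = 0.8000
|beta|^2 = 1 - 20/25 = 5/25 = 0.2000
P(|1>) = |beta|^2 = 0.2000

0.2000


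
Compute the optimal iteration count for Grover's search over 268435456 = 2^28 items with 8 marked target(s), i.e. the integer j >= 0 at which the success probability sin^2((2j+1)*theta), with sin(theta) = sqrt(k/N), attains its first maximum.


After j Grover iterations the success probability is P(j) = sin^2((2j+1)*theta), where sin(theta) = sqrt(k/N).
N = 2^28 = 268435456, k = 8
sin(theta) = sqrt(k/N) = 0.0001726334915
theta = arcsin(sqrt(k/N)) = 0.0001726334924 rad
P(j) reaches its first maximum when (2j+1)*theta is as close as possible to pi/2, i.e. j = round(pi/(4*theta) - 1/2).
pi/(4*theta) - 1/2 = 4549.0121
(For comparison, the common estimate pi/4 * sqrt(N/k) = 4549.5121; the exact maximiser is used here.)
Optimal iterations = 4549

4549


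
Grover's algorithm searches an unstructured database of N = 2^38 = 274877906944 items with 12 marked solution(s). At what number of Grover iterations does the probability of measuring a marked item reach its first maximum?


After j Grover iterations the success probability is P(j) = sin^2((2j+1)*theta), where sin(theta) = sqrt(k/N).
N = 2^38 = 274877906944, k = 12
sin(theta) = sqrt(k/N) = 6.60724948e-06
theta = arcsin(sqrt(k/N)) = 6.60724948e-06 rad
P(j) reaches its first maximum when (2j+1)*theta is as close as possible to pi/2, i.e. j = round(pi/(4*theta) - 1/2).
pi/(4*theta) - 1/2 = 118868.6551
(For comparison, the common estimate pi/4 * sqrt(N/k) = 118869.1551; the exact maximiser is used here.)
Optimal iterations = 118869

118869


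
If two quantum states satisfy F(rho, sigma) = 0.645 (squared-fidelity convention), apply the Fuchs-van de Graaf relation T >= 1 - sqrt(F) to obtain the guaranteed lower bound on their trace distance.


Fuchs-van de Graaf (squared-fidelity convention): 1 - sqrt(F) <= T <= sqrt(1 - F).
Lower bound: T >= 1 - sqrt(F)
sqrt(F) = sqrt(0.645) = 0.8031
T >= 1 - 0.8031
T >= 0.1969

0.1969


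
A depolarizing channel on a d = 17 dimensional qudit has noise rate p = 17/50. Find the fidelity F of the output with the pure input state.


F = (1-p) + p/d
= (1 - 0.3400) + 0.3400/17
= 0.6600 + 0.0200
= 0.6800

0.6800


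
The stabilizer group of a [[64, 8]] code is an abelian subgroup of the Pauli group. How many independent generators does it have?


For an [[n,k]] stabilizer code:
Number of stabilizer generators = n - k
= 64 - 8
= 56

56


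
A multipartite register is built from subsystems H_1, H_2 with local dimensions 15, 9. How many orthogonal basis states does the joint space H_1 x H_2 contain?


dim(H_1 x H_2) = 15 * 9
= 135

135


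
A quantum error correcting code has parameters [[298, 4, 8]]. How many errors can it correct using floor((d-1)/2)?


Code parameters: [[298, 4, 8]], distance d = 8.
Number of correctable errors = floor((d-1)/2)
= floor((8 - 1)/2)
= floor(7/2)
= 3

3


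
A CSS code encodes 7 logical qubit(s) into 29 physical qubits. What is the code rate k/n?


Code rate R = k/n
= 7/29
= 0.2414

0.2414


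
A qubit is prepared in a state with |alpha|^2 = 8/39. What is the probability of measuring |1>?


|alpha|^2 = 8/39 = 0.2051
|beta|^2 = 1 - 8/39 = 31/39 = 0.7949
P(|1>) = |beta|^2 = 0.7949

0.7949


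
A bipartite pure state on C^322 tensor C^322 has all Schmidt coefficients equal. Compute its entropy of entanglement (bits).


For a maximally entangled state in d x d:
S = log2(d) = log2(322)
= 8.3309

8.3309


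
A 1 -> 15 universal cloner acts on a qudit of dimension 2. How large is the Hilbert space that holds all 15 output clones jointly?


Output space = H^(tensor 15) where dim(H) = 2
dim = 2^15
= 4 (after 2 factors)
= 8 (after 3 factors)
= 16 (after 4 factors)
= 32 (after 5 factors)
= 64 (after 6 factors)
= 128 (after 7 factors)
= 256 (after 8 factors)
= 512 (after 9 factors)
= 1024 (after 10 factors)
= 2048 (after 11 factors)
= 4096 (after 12 factors)
= 8192 (after 13 factors)
= 16384 (after 14 factors)
= 32768 (after 15 factors)
= 32768

32768


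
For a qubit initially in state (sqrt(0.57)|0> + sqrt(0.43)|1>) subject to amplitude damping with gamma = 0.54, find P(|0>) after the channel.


For amplitude damping with parameter gamma on state sqrt(a)|0> + sqrt(b)|1>:
alpha^2 = 0.57, beta^2 = 0.43
P(|0>) = alpha^2 + gamma * beta^2
= 0.57 + 0.54 * 0.43
= 0.57 + 0.2322
= 0.8022

0.8022


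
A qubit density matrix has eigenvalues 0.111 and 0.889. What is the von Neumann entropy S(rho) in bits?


S = -p*log2(p) - (1-p)*log2(1-p)
p = 0.1110, 1-p = 0.8890
= -0.1110 * log2(0.1110) - 0.8890 * log2(0.8890)
= -(-0.3520) - (-0.1509)
= 0.5029

0.5029


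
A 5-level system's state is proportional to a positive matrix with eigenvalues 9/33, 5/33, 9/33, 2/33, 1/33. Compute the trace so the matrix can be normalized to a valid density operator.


tr(M) = sum of eigenvalues
= 9/33 + 5/33 + 9/33 + 2/33 + 1/33
= 26/33
= 0.7879

0.7879


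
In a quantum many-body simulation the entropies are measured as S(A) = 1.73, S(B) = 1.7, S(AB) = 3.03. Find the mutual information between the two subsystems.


I(A:B) = S(A) + S(B) - S(AB)
= 1.73 + 1.7 - 3.03
= 0.4000

0.4000


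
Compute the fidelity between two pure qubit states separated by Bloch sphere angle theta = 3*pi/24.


For states separated by angle theta on Bloch sphere:
F = cos^2(theta/2)
theta = 3*pi/24 = 0.3927
theta/2 = 0.1963
cos(theta/2) = 0.9808
F = 0.9619

0.9619


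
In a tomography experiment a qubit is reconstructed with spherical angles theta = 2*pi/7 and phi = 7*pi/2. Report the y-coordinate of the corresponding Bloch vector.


theta = 0.8976, phi = 10.9956
r_y = sin(theta)*sin(phi) = 0.7818 * -1.0000
r_y = -0.7818

-0.7818


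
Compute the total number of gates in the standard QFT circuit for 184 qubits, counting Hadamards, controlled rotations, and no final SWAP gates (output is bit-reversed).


Hadamard gates: 184
Controlled rotations: n*(n-1)/2 = 184*183/2 = 16836
SWAP gates: 0 (omitted)
Total = 184 + 16836
= 17020

17020


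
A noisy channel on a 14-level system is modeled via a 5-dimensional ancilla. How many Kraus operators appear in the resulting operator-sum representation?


Tracing out the environment in an orthonormal basis {|i>_E} gives Kraus operators K_i = <i|_E U |0>_E.
Number of Kraus operators = dim(H_env) = d_env
= 5

5


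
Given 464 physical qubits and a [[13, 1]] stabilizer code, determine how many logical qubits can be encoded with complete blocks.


Each code block uses 13 physical qubits for 1 logical qubit(s).
Number of complete blocks = floor(464 / 13) = 35
Logical qubits = 35 * 1
= 35

35


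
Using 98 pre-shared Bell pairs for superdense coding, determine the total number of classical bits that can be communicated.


Superdense coding allows 2 classical bits per shared entangled pair.
98 pair(s) -> 2 * 98 = 196 classical bits

196


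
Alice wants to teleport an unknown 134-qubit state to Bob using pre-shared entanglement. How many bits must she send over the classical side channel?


Quantum teleportation requires 2 classical bits per qubit teleported.
134 qubit(s) -> 2 * 134 = 268 classical bits

268


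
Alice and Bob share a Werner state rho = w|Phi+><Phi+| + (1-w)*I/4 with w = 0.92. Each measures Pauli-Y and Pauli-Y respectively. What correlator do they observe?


|Phi+> = (|00> + |11>)/sqrt(2)
For the pure Bell state, <Y_A Y_B> = -1 (Bell-state Pauli correlator).
The maximally-mixed part I/4 has tr(I/4 * P tensor P) = 0 for any traceless Pauli P.
So <Y_A Y_B>_rho = w * (-1) + (1 - w) * 0
= 0.92 * (-1)
= -0.9200

-0.9200


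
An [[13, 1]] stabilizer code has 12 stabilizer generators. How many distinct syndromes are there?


Each stabilizer generator gives a binary (+1 or -1) measurement outcome.
With 12 independent generators:
Total syndromes = 2^12
= 4096

4096


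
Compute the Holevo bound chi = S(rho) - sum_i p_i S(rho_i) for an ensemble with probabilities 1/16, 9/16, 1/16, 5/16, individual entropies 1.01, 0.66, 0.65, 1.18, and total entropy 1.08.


chi = S(rho) - sum_i p_i * S(rho_i)
Weighted entropy = 1/16 * 1.01 + 9/16 * 0.66 + 1/16 * 0.65 + 5/16 * 1.18
= 0.8438
chi = 1.08 - 0.8438
= 0.2363

0.2363


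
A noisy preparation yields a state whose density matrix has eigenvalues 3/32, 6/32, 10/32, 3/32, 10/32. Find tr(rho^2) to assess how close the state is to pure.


tr(rho^2) = sum of eigenvalues squared
= (3/32)^2 + (6/32)^2 + (10/32)^2 + (3/32)^2 + (10/32)^2
= (9 + 36 + 100 + 9 + 100) / 1024
= 254/1024
= 0.2480

0.2480


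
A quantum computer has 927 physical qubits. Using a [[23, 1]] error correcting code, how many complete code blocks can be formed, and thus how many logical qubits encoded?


Each code block uses 23 physical qubits for 1 logical qubit(s).
Number of complete blocks = floor(927 / 23) = 40
Logical qubits = 40 * 1
= 40

40


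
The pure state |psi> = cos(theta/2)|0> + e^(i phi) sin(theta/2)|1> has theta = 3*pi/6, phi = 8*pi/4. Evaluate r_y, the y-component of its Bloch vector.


theta = 1.5708, phi = 6.2832
r_y = sin(theta)*sin(phi) = 1.0000 * 0.0000
r_y = 0.0000

0.0000


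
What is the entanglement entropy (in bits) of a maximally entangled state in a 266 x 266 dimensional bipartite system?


For a maximally entangled state in d x d:
S = log2(d) = log2(266)
= 8.0553

8.0553


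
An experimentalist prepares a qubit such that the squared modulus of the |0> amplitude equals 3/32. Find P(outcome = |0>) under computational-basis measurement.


|alpha|^2 = 3/32 = 0.0938
|beta|^2 = 1 - 3/32 = 29/32 = 0.9062
P(|0>) = |alpha|^2 = 0.0938

0.0938


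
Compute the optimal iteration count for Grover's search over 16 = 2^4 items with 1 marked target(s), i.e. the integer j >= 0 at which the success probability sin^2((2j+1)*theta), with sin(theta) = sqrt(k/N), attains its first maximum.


After j Grover iterations the success probability is P(j) = sin^2((2j+1)*theta), where sin(theta) = sqrt(k/N).
N = 2^4 = 16, k = 1
sin(theta) = sqrt(k/N) = 0.25
theta = arcsin(sqrt(k/N)) = 0.2526802551 rad
P(j) reaches its first maximum when (2j+1)*theta is as close as possible to pi/2, i.e. j = round(pi/(4*theta) - 1/2).
pi/(4*theta) - 1/2 = 2.6083
(For comparison, the common estimate pi/4 * sqrt(N/k) = 3.1416; the exact maximiser is used here.)
Optimal iterations = 3

3


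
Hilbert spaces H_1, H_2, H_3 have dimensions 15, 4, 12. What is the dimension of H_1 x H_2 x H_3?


dim(H_1 x H_2 x H_3) = 15 * 4 * 12
= 60 * 12
= 720

720


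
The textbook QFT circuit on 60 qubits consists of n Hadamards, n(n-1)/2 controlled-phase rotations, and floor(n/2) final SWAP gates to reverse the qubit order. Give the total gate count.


Hadamard gates: 60
Controlled rotations: n*(n-1)/2 = 60*59/2 = 1770
SWAP gates: floor(n/2) = floor(60/2) = 30
Total = 60 + 1770 + 30
= 1860

1860


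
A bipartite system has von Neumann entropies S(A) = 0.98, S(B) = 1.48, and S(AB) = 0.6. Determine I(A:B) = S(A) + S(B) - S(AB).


I(A:B) = S(A) + S(B) - S(AB)
= 0.98 + 1.48 - 0.6
= 1.8600

1.8600


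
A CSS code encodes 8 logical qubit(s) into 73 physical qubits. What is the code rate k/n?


Code rate R = k/n
= 8/73
= 0.1096

0.1096


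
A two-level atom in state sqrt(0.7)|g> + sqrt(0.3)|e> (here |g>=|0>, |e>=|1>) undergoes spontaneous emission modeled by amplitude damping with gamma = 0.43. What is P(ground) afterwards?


For amplitude damping with parameter gamma on state sqrt(a)|0> + sqrt(b)|1>:
alpha^2 = 0.7, beta^2 = 0.3
P(|0>) = alpha^2 + gamma * beta^2
= 0.7 + 0.43 * 0.3
= 0.7 + 0.1290
= 0.8290

0.8290


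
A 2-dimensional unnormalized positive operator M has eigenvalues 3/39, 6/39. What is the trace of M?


tr(M) = sum of eigenvalues
= 3/39 + 6/39
= 9/39
= 0.2308

0.2308


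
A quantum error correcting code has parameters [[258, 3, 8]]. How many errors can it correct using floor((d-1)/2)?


Code parameters: [[258, 3, 8]], distance d = 8.
Number of correctable errors = floor((d-1)/2)
= floor((8 - 1)/2)
= floor(7/2)
= 3

3


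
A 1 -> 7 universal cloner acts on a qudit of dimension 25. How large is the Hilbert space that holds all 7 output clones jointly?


Output space = H^(tensor 7) where dim(H) = 25
dim = 25^7
= 625 (after 2 factors)
= 15625 (after 3 factors)
= 390625 (after 4 factors)
= 9765625 (after 5 factors)
= 244140625 (after 6 factors)
= 6103515625 (after 7 factors)
= 6103515625

6103515625


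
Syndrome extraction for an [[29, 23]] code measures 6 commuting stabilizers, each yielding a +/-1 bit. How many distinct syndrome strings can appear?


Each stabilizer generator gives a binary (+1 or -1) measurement outcome.
With 6 independent generators:
Total syndromes = 2^6
= 64

64


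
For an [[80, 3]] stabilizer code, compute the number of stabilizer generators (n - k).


For an [[n,k]] stabilizer code:
Number of stabilizer generators = n - k
= 80 - 3
= 77

77


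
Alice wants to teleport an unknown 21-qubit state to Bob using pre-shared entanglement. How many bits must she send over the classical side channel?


Quantum teleportation requires 2 classical bits per qubit teleported.
21 qubit(s) -> 2 * 21 = 42 classical bits

42


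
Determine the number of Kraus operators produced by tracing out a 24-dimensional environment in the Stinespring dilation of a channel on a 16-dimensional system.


Tracing out the environment in an orthonormal basis {|i>_E} gives Kraus operators K_i = <i|_E U |0>_E.
Number of Kraus operators = dim(H_env) = d_env
= 24

24


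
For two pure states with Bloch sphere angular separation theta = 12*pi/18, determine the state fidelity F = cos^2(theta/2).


For states separated by angle theta on Bloch sphere:
F = cos^2(theta/2)
theta = 12*pi/18 = 2.0944
theta/2 = 1.0472
cos(theta/2) = 0.5000
F = 0.2500

0.2500


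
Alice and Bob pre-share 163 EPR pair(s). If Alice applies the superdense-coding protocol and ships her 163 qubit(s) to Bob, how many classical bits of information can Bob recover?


Superdense coding allows 2 classical bits per shared entangled pair.
163 pair(s) -> 2 * 163 = 326 classical bits

326


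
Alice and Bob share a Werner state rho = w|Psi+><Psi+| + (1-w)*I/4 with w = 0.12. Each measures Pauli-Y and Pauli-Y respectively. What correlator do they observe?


|Psi+> = (|01> + |10>)/sqrt(2)
For the pure Bell state, <Y_A Y_B> = +1 (Bell-state Pauli correlator).
The maximally-mixed part I/4 has tr(I/4 * P tensor P) = 0 for any traceless Pauli P.
So <Y_A Y_B>_rho = w * (+1) + (1 - w) * 0
= 0.12 * (+1)
= 0.1200

0.1200


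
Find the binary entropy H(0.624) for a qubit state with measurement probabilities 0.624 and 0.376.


S = -p*log2(p) - (1-p)*log2(1-p)
p = 0.6240, 1-p = 0.3760
= -0.6240 * log2(0.6240) - 0.3760 * log2(0.3760)
= -(-0.4246) - (-0.5306)
= 0.9552

0.9552


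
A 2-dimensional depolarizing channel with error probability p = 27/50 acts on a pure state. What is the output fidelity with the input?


F = (1-p) + p/d
= (1 - 0.5400) + 0.5400/2
= 0.4600 + 0.2700
= 0.7300

0.7300


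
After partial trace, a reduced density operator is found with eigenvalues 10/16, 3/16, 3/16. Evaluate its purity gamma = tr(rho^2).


tr(rho^2) = sum of eigenvalues squared
= (10/16)^2 + (3/16)^2 + (3/16)^2
= (100 + 9 + 9) / 256
= 118/256
= 0.4609

0.4609


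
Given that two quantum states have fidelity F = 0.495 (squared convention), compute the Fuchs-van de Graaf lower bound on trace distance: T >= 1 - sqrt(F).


Fuchs-van de Graaf (squared-fidelity convention): 1 - sqrt(F) <= T <= sqrt(1 - F).
Lower bound: T >= 1 - sqrt(F)
sqrt(F) = sqrt(0.495) = 0.7036
T >= 1 - 0.7036
T >= 0.2964

0.2964


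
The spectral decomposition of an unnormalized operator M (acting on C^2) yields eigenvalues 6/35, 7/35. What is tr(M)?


tr(M) = sum of eigenvalues
= 6/35 + 7/35
= 13/35
= 0.3714

0.3714


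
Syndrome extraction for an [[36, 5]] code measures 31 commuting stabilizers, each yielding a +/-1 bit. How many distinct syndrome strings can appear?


Each stabilizer generator gives a binary (+1 or -1) measurement outcome.
With 31 independent generators:
Total syndromes = 2^31
= 2147483648

2147483648


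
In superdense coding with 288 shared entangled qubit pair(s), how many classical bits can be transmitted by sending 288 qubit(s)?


Superdense coding allows 2 classical bits per shared entangled pair.
288 pair(s) -> 2 * 288 = 576 classical bits

576


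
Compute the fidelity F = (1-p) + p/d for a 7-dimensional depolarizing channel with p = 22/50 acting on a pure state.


F = (1-p) + p/d
= (1 - 0.4400) + 0.4400/7
= 0.5600 + 0.0629
= 0.6229

0.6229


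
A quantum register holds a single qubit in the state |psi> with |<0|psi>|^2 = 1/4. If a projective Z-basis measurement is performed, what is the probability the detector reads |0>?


|alpha|^2 = 1/4 = 0.2500
|beta|^2 = 1 - 1/4 = 3/4 = 0.7500
P(|0>) = |alpha|^2 = 0.2500

0.2500


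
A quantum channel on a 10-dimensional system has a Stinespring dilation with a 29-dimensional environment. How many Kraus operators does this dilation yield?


Tracing out the environment in an orthonormal basis {|i>_E} gives Kraus operators K_i = <i|_E U |0>_E.
Number of Kraus operators = dim(H_env) = d_env
= 29

29


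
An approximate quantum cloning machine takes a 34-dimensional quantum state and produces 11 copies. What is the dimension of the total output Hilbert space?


Output space = H^(tensor 11) where dim(H) = 34
dim = 34^11
= 1156 (after 2 factors)
= 39304 (after 3 factors)
= 1336336 (after 4 factors)
= 45435424 (after 5 factors)
= 1544804416 (after 6 factors)
= 52523350144 (after 7 factors)
= 1785793904896 (after 8 factors)
= 60716992766464 (after 9 factors)
= 2064377754059776 (after 10 factors)
= 70188843638032384 (after 11 factors)
= 70188843638032384

70188843638032384


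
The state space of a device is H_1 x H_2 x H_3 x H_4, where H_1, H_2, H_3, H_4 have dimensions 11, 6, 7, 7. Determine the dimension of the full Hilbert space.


dim(H_1 x H_2 x H_3 x H_4) = 11 * 6 * 7 * 7
= 66 * 7 * 7
= 462 * 7
= 3234

3234


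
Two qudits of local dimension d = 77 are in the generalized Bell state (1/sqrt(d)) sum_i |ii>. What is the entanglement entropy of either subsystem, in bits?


For a maximally entangled state in d x d:
S = log2(d) = log2(77)
= 6.2668

6.2668


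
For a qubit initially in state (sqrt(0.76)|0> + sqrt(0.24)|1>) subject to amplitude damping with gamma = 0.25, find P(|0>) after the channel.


For amplitude damping with parameter gamma on state sqrt(a)|0> + sqrt(b)|1>:
alpha^2 = 0.76, beta^2 = 0.24
P(|0>) = alpha^2 + gamma * beta^2
= 0.76 + 0.25 * 0.24
= 0.76 + 0.0600
= 0.8200

0.8200


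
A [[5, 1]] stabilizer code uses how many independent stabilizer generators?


For an [[n,k]] stabilizer code:
Number of stabilizer generators = n - k
= 5 - 1
= 4

4


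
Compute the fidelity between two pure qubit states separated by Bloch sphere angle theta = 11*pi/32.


For states separated by angle theta on Bloch sphere:
F = cos^2(theta/2)
theta = 11*pi/32 = 1.0799
theta/2 = 0.5400
cos(theta/2) = 0.8577
F = 0.7357

0.7357


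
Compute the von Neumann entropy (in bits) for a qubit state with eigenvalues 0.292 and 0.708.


S = -p*log2(p) - (1-p)*log2(1-p)
p = 0.2920, 1-p = 0.7080
= -0.2920 * log2(0.2920) - 0.7080 * log2(0.7080)
= -(-0.5186) - (-0.3527)
= 0.8713

0.8713


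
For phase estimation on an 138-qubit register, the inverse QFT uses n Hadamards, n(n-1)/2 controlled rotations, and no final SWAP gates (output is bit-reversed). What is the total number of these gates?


Hadamard gates: 138
Controlled rotations: n*(n-1)/2 = 138*137/2 = 9453
SWAP gates: 0 (omitted)
Total = 138 + 9453
= 9591

9591


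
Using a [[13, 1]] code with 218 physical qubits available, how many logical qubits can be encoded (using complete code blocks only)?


Each code block uses 13 physical qubits for 1 logical qubit(s).
Number of complete blocks = floor(218 / 13) = 16
Logical qubits = 16 * 1
= 16

16


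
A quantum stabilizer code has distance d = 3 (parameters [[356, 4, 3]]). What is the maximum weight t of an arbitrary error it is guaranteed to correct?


Code parameters: [[356, 4, 3]], distance d = 3.
Number of correctable errors = floor((d-1)/2)
= floor((3 - 1)/2)
= floor(2/2)
= 1

1


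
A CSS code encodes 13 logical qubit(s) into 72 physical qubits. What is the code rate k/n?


Code rate R = k/n
= 13/72
= 0.1806

0.1806


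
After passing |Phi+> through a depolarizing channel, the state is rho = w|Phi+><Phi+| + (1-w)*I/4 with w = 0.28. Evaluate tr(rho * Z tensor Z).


|Phi+> = (|00> + |11>)/sqrt(2)
For the pure Bell state, <Z_A Z_B> = +1 (Bell-state Pauli correlator).
The maximally-mixed part I/4 has tr(I/4 * P tensor P) = 0 for any traceless Pauli P.
So <Z_A Z_B>_rho = w * (+1) + (1 - w) * 0
= 0.28 * (+1)
= 0.2800

0.2800


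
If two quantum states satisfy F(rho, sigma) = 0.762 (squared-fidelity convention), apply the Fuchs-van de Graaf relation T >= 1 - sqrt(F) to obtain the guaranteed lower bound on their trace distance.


Fuchs-van de Graaf (squared-fidelity convention): 1 - sqrt(F) <= T <= sqrt(1 - F).
Lower bound: T >= 1 - sqrt(F)
sqrt(F) = sqrt(0.762) = 0.8729
T >= 1 - 0.8729
T >= 0.1271

0.1271


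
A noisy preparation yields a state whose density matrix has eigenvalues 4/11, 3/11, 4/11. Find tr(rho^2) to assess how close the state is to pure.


tr(rho^2) = sum of eigenvalues squared
= (4/11)^2 + (3/11)^2 + (4/11)^2
= (16 + 9 + 16) / 121
= 41/121
= 0.3388

0.3388


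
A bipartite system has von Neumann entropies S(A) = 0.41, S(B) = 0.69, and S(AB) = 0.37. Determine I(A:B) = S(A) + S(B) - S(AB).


I(A:B) = S(A) + S(B) - S(AB)
= 0.41 + 0.69 - 0.37
= 0.7300

0.7300


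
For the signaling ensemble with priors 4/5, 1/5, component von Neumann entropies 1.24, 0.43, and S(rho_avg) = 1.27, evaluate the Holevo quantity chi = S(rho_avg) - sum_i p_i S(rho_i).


chi = S(rho) - sum_i p_i * S(rho_i)
Weighted entropy = 4/5 * 1.24 + 1/5 * 0.43
= 1.0780
chi = 1.27 - 1.0780
= 0.1920

0.1920


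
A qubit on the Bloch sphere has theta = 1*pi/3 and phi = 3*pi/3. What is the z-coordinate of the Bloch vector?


theta = 1.0472, phi = 3.1416
r_z = cos(theta) = 0.5000

0.5000


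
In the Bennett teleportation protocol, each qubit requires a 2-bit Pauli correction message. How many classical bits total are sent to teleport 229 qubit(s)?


Quantum teleportation requires 2 classical bits per qubit teleported.
229 qubit(s) -> 2 * 229 = 458 classical bits

458


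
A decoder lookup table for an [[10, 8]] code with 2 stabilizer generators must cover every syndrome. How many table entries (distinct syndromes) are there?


Each stabilizer generator gives a binary (+1 or -1) measurement outcome.
With 2 independent generators:
Total syndromes = 2^2
= 4

4


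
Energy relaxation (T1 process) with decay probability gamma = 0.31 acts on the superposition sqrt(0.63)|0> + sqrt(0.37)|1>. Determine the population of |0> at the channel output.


For amplitude damping with parameter gamma on state sqrt(a)|0> + sqrt(b)|1>:
alpha^2 = 0.63, beta^2 = 0.37
P(|0>) = alpha^2 + gamma * beta^2
= 0.63 + 0.31 * 0.37
= 0.63 + 0.1147
= 0.7447

0.7447


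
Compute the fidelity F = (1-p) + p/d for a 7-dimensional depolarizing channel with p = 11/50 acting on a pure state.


F = (1-p) + p/d
= (1 - 0.2200) + 0.2200/7
= 0.7800 + 0.0314
= 0.8114

0.8114


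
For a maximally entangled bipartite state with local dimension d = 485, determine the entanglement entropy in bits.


For a maximally entangled state in d x d:
S = log2(d) = log2(485)
= 8.9218

8.9218


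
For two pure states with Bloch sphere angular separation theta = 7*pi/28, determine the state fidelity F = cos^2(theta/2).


For states separated by angle theta on Bloch sphere:
F = cos^2(theta/2)
theta = 7*pi/28 = 0.7854
theta/2 = 0.3927
cos(theta/2) = 0.9239
F = 0.8536

0.8536


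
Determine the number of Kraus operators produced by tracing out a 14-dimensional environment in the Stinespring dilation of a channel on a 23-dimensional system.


Tracing out the environment in an orthonormal basis {|i>_E} gives Kraus operators K_i = <i|_E U |0>_E.
Number of Kraus operators = dim(H_env) = d_env
= 14

14


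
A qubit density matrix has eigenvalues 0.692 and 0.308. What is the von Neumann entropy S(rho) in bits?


S = -p*log2(p) - (1-p)*log2(1-p)
p = 0.6920, 1-p = 0.3080
= -0.6920 * log2(0.6920) - 0.3080 * log2(0.3080)
= -(-0.3676) - (-0.5233)
= 0.8909

0.8909


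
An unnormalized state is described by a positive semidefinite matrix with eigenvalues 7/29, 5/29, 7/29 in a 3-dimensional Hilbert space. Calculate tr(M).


tr(M) = sum of eigenvalues
= 7/29 + 5/29 + 7/29
= 19/29
= 0.6552

0.6552


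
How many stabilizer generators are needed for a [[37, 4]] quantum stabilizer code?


For an [[n,k]] stabilizer code:
Number of stabilizer generators = n - k
= 37 - 4
= 33

33


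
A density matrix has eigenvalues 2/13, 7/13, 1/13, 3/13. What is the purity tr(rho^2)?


tr(rho^2) = sum of eigenvalues squared
= (2/13)^2 + (7/13)^2 + (1/13)^2 + (3/13)^2
= (4 + 49 + 1 + 9) / 169
= 63/169
= 0.3728

0.3728


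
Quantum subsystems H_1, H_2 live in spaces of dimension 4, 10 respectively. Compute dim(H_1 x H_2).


dim(H_1 x H_2) = 4 * 10
= 40

40


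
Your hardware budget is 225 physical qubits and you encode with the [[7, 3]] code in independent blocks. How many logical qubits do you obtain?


Each code block uses 7 physical qubits for 3 logical qubit(s).
Number of complete blocks = floor(225 / 7) = 32
Logical qubits = 32 * 3
= 96

96


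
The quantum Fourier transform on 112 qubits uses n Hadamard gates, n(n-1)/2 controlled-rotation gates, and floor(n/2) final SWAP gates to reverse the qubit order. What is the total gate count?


Hadamard gates: 112
Controlled rotations: n*(n-1)/2 = 112*111/2 = 6216
SWAP gates: floor(n/2) = floor(112/2) = 56
Total = 112 + 6216 + 56
= 6384

6384


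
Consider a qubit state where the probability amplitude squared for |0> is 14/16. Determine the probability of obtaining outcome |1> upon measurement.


|alpha|^2 = 14/16 = 0.8750
|beta|^2 = 1 - 14/16 = 2/16 = 0.1250
P(|1>) = |beta|^2 = 0.1250

0.1250


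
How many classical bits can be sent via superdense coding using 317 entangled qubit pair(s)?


Superdense coding allows 2 classical bits per shared entangled pair.
317 pair(s) -> 2 * 317 = 634 classical bits

634


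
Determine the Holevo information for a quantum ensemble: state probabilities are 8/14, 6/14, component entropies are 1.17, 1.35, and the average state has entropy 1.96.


chi = S(rho) - sum_i p_i * S(rho_i)
Weighted entropy = 8/14 * 1.17 + 6/14 * 1.35
= 1.2471
chi = 1.96 - 1.2471
= 0.7129

0.7129


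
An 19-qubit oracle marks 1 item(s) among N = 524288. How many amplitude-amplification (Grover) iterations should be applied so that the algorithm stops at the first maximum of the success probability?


After j Grover iterations the success probability is P(j) = sin^2((2j+1)*theta), where sin(theta) = sqrt(k/N).
N = 2^19 = 524288, k = 1
sin(theta) = sqrt(k/N) = 0.001381067932
theta = arcsin(sqrt(k/N)) = 0.001381068371 rad
P(j) reaches its first maximum when (2j+1)*theta is as close as possible to pi/2, i.e. j = round(pi/(4*theta) - 1/2).
pi/(4*theta) - 1/2 = 568.1888
(For comparison, the common estimate pi/4 * sqrt(N/k) = 568.6890; the exact maximiser is used here.)
Optimal iterations = 568

568


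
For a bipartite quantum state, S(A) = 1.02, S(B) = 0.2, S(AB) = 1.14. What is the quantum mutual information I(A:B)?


I(A:B) = S(A) + S(B) - S(AB)
= 1.02 + 0.2 - 1.14
= 0.0800

0.0800


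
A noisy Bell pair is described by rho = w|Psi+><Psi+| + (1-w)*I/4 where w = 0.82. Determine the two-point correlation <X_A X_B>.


|Psi+> = (|01> + |10>)/sqrt(2)
For the pure Bell state, <X_A X_B> = +1 (Bell-state Pauli correlator).
The maximally-mixed part I/4 has tr(I/4 * P tensor P) = 0 for any traceless Pauli P.
So <X_A X_B>_rho = w * (+1) + (1 - w) * 0
= 0.82 * (+1)
= 0.8200

0.8200


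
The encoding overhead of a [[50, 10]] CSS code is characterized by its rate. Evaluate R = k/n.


Code rate R = k/n
= 10/50
= 0.2000

0.2000


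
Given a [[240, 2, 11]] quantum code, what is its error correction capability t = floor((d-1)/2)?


Code parameters: [[240, 2, 11]], distance d = 11.
Number of correctable errors = floor((d-1)/2)
= floor((11 - 1)/2)
= floor(10/2)
= 5

5


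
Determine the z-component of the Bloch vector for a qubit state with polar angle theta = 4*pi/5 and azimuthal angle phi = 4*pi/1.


theta = 2.5133, phi = 12.5664
r_z = cos(theta) = -0.8090

-0.8090


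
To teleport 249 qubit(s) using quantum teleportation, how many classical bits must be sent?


Quantum teleportation requires 2 classical bits per qubit teleported.
249 qubit(s) -> 2 * 249 = 498 classical bits

498


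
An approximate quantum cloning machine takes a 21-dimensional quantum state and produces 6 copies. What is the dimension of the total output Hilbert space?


Output space = H^(tensor 6) where dim(H) = 21
dim = 21^6
= 441 (after 2 factors)
= 9261 (after 3 factors)
= 194481 (after 4 factors)
= 4084101 (after 5 factors)
= 85766121 (after 6 factors)
= 85766121

85766121


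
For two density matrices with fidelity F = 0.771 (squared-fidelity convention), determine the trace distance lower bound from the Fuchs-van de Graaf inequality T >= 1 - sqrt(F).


Fuchs-van de Graaf (squared-fidelity convention): 1 - sqrt(F) <= T <= sqrt(1 - F).
Lower bound: T >= 1 - sqrt(F)
sqrt(F) = sqrt(0.771) = 0.8781
T >= 1 - 0.8781
T >= 0.1219

0.1219


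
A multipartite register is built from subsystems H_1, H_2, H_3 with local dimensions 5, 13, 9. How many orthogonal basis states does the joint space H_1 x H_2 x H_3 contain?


dim(H_1 x H_2 x H_3) = 5 * 13 * 9
= 65 * 9
= 585

585


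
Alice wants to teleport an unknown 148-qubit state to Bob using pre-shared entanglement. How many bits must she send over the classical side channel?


Quantum teleportation requires 2 classical bits per qubit teleported.
148 qubit(s) -> 2 * 148 = 296 classical bits

296


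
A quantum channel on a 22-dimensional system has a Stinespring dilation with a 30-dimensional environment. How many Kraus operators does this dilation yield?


Tracing out the environment in an orthonormal basis {|i>_E} gives Kraus operators K_i = <i|_E U |0>_E.
Number of Kraus operators = dim(H_env) = d_env
= 30

30


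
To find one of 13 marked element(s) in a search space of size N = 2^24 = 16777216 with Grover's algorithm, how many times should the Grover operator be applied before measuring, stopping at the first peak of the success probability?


After j Grover iterations the success probability is P(j) = sin^2((2j+1)*theta), where sin(theta) = sqrt(k/N).
N = 2^24 = 16777216, k = 13
sin(theta) = sqrt(k/N) = 0.0008802615419
theta = arcsin(sqrt(k/N)) = 0.0008802616555 rad
P(j) reaches its first maximum when (2j+1)*theta is as close as possible to pi/2, i.e. j = round(pi/(4*theta) - 1/2).
pi/(4*theta) - 1/2 = 891.7326
(For comparison, the common estimate pi/4 * sqrt(N/k) = 892.2327; the exact maximiser is used here.)
Optimal iterations = 892

892


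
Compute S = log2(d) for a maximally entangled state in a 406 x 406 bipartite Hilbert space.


For a maximally entangled state in d x d:
S = log2(d) = log2(406)
= 8.6653

8.6653


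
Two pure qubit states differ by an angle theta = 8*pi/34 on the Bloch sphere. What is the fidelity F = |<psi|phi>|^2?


For states separated by angle theta on Bloch sphere:
F = cos^2(theta/2)
theta = 8*pi/34 = 0.7392
theta/2 = 0.3696
cos(theta/2) = 0.9325
F = 0.8695

0.8695


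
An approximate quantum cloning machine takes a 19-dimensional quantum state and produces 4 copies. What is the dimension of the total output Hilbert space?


Output space = H^(tensor 4) where dim(H) = 19
dim = 19^4
= 361 (after 2 factors)
= 6859 (after 3 factors)
= 130321 (after 4 factors)
= 130321

130321


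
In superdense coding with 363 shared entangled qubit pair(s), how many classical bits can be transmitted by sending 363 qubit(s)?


Superdense coding allows 2 classical bits per shared entangled pair.
363 pair(s) -> 2 * 363 = 726 classical bits

726


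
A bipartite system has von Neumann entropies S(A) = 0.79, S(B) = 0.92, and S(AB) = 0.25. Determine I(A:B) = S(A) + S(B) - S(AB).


I(A:B) = S(A) + S(B) - S(AB)
= 0.79 + 0.92 - 0.25
= 1.4600

1.4600


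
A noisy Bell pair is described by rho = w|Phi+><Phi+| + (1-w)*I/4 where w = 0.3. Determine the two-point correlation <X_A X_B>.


|Phi+> = (|00> + |11>)/sqrt(2)
For the pure Bell state, <X_A X_B> = +1 (Bell-state Pauli correlator).
The maximally-mixed part I/4 has tr(I/4 * P tensor P) = 0 for any traceless Pauli P.
So <X_A X_B>_rho = w * (+1) + (1 - w) * 0
= 0.3 * (+1)
= 0.3000

0.3000


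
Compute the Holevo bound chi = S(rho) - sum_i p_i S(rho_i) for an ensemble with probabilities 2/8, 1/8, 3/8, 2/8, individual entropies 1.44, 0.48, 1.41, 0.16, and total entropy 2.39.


chi = S(rho) - sum_i p_i * S(rho_i)
Weighted entropy = 2/8 * 1.44 + 1/8 * 0.48 + 3/8 * 1.41 + 2/8 * 0.16
= 0.9887
chi = 2.39 - 0.9887
= 1.4013

1.4013
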